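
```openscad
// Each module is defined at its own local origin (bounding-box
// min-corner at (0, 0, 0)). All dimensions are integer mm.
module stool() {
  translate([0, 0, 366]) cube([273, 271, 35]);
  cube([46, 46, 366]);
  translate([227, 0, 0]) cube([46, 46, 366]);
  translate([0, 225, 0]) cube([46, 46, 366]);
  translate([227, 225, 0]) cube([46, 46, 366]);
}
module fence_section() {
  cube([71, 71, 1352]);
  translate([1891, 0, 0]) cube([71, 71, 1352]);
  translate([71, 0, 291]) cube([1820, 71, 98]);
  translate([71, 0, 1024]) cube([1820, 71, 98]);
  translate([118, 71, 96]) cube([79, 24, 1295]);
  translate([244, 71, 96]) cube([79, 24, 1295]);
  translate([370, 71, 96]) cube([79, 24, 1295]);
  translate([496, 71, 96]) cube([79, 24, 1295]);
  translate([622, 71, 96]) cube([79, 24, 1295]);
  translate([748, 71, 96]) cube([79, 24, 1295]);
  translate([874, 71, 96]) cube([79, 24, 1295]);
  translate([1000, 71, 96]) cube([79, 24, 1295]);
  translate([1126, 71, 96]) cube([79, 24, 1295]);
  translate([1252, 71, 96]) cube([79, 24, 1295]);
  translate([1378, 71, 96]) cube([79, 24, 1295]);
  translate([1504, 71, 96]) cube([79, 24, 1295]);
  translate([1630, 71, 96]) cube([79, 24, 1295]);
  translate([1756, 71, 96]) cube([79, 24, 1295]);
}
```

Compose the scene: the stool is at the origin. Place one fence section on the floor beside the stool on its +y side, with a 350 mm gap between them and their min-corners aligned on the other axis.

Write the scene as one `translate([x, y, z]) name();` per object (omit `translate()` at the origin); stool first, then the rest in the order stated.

stool();
translate([0, 621, 0]) fence_section();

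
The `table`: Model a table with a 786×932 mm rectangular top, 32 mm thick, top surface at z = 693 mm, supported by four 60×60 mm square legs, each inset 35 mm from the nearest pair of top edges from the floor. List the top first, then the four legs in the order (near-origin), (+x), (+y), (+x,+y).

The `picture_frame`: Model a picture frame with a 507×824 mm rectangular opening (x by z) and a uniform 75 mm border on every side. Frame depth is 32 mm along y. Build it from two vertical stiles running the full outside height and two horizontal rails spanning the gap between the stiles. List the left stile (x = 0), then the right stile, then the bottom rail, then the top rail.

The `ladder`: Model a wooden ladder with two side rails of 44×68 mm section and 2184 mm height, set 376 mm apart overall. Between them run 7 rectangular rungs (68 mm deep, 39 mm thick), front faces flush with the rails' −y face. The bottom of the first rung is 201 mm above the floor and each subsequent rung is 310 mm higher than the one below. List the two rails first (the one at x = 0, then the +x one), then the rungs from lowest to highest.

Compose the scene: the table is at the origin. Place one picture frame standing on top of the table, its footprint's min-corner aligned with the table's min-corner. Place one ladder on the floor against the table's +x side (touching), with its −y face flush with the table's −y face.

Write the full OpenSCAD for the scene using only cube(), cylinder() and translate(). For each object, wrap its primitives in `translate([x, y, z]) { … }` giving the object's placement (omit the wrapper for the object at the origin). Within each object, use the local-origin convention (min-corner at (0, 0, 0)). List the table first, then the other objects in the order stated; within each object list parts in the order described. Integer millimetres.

translate([0, 0, 661]) cube([786, 932, 32]);
translate([35, 35, 0]) cube([60, 60, 661]);
translate([691, 35, 0]) cube([60, 60, 661]);
translate([35, 837, 0]) cube([60, 60, 661]);
translate([691, 837, 0]) cube([60, 60, 661]);
translate([0, 0, 693]) {
  cube([75, 32, 974]);
  translate([582, 0, 0]) cube([75, 32, 974]);
  translate([75, 0, 0]) cube([507, 32, 75]);
  translate([75, 0, 899]) cube([507, 32, 75]);
}
translate([786, 0, 0]) {
  cube([44, 68, 2184]);
  translate([332, 0, 0]) cube([44, 68, 2184]);
  translate([44, 0, 201]) cube([288, 68, 39]);
  translate([44, 0, 511]) cube([288, 68, 39]);
  translate([44, 0, 821]) cube([288, 68, 39]);
  translate([44, 0, 1131]) cube([288, 68, 39]);
  translate([44, 0, 1441]) cube([288, 68, 39]);
  translate([44, 0, 1751]) cube([288, 68, 39]);
  translate([44, 0, 2061]) cube([288, 68, 39]);
}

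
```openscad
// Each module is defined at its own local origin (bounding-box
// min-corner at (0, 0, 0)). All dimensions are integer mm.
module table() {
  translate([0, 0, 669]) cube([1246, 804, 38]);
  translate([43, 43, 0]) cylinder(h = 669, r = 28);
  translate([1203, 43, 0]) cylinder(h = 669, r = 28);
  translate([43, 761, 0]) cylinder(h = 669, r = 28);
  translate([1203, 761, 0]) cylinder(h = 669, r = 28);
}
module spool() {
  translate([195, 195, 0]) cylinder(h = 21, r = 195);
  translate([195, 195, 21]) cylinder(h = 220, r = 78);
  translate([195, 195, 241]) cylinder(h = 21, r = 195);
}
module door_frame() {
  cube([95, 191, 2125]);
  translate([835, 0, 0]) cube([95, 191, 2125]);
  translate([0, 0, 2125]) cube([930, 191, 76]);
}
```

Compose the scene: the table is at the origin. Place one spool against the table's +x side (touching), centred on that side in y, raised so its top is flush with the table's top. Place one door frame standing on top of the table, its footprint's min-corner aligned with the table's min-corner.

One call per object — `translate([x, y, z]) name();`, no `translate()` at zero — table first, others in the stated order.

table();
translate([1246, 207, 445]) spool();
translate([0, 0, 707]) door_frame();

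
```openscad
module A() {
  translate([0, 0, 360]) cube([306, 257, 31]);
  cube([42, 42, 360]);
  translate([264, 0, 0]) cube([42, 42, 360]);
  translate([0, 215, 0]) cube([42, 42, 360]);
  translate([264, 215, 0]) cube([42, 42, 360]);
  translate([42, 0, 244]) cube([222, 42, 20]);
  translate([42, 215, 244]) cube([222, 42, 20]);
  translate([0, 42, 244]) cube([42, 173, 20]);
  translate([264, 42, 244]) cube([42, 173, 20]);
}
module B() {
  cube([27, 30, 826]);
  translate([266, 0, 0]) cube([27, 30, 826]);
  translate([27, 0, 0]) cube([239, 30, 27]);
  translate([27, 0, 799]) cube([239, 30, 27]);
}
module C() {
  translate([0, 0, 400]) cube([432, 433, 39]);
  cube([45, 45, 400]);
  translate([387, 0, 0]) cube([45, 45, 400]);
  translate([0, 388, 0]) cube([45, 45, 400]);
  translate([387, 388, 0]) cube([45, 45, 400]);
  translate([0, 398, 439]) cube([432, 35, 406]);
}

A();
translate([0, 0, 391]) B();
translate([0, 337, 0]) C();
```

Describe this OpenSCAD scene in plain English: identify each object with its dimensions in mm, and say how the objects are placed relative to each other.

A is a simple wooden stool: a rectangular seat 306 mm (x) by 257 mm (y), 31 mm thick, top face at z = 391 mm, on four square legs, each 42×42 mm in cross-section. The legs rest on z = 0, each flush with a corner of the seat. Four stretchers, 42 mm wide and 20 mm tall, connect adjacent legs with their undersides at z = 244 mm, each running between the inner faces of the legs it joins and aligned with the legs' outer faces on the other axis.

B is a picture frame with a 239×772 mm rectangular opening (x by z) and a uniform 27 mm border on every side. Frame depth is 30 mm along y. It is built from two vertical stiles running the full outside height and two horizontal rails spanning the gap between the stiles.

C is a chair. The seat is a 432×433×39 mm slab with its top at z = 439 mm, on four 45×45 mm corner legs (flush with the seat edges, standing on z = 0). A flat backrest 35 mm thick, 406 mm tall, spans the full seat width and rises from the seat top along its +y edge, rear face flush with the rear of the seat.

The picture frame is on top of the stool. The chair is on the floor beside the stool on its +y side.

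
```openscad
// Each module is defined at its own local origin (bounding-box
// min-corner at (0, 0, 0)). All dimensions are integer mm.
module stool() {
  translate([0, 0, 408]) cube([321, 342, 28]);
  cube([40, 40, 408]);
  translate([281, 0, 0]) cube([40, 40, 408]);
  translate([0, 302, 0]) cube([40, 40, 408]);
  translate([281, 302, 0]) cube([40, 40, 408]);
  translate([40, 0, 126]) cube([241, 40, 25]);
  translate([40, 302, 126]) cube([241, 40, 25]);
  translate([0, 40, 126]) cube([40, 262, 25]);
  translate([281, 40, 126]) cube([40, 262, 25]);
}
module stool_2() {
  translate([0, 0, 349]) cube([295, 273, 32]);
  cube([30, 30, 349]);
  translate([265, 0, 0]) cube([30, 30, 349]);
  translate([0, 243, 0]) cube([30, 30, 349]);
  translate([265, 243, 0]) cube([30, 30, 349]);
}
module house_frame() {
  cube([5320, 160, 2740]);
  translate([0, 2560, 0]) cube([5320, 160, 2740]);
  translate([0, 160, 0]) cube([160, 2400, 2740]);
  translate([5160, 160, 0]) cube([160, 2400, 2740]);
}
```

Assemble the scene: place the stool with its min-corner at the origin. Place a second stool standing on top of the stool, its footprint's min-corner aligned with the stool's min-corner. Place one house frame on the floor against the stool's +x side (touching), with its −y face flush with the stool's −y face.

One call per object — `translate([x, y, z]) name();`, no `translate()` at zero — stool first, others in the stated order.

stool();
translate([0, 0, 436]) stool_2();
translate([321, 0, 0]) house_frame();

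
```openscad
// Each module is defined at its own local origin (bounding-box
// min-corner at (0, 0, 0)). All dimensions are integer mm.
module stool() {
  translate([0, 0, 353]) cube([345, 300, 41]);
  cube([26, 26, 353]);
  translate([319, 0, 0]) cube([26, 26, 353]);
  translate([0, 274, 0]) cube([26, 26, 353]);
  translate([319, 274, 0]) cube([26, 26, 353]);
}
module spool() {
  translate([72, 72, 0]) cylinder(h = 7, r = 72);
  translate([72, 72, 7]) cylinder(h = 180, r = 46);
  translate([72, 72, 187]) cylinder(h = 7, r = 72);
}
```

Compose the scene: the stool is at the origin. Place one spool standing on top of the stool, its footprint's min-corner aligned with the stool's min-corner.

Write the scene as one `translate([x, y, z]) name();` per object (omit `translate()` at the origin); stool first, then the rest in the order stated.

stool();
translate([0, 0, 394]) spool();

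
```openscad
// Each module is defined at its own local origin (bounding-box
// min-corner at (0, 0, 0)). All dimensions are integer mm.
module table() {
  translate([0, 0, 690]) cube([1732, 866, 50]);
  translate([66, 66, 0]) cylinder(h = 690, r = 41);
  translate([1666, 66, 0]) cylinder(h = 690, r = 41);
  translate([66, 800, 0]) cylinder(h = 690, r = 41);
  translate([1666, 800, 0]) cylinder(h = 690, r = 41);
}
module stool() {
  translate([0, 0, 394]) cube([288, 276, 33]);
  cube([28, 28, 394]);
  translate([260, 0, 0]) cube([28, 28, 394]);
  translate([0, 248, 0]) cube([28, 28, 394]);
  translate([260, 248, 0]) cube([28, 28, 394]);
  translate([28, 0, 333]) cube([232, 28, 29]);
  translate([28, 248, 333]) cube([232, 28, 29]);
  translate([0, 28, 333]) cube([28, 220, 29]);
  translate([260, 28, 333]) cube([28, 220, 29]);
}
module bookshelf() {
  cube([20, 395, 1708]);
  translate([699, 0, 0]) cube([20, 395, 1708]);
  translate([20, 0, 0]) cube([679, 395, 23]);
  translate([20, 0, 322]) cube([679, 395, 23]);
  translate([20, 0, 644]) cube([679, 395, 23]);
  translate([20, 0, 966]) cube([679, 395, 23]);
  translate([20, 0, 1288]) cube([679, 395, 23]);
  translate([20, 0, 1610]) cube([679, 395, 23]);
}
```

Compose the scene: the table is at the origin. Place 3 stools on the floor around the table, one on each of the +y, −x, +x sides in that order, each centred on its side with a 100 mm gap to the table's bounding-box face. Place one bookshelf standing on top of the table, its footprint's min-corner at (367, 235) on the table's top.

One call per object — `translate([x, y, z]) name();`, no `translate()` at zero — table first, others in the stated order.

table();
translate([722, 966, 0]) stool();
translate([-388, 295, 0]) stool();
translate([1832, 295, 0]) stool();
translate([367, 235, 740]) bookshelf();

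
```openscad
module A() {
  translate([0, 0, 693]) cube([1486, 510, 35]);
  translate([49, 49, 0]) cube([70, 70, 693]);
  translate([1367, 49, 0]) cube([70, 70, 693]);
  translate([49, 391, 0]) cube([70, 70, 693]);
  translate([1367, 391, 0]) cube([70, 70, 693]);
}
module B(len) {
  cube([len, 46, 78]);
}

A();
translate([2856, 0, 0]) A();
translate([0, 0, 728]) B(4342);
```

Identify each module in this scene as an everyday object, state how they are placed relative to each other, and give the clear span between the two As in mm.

Second table starts at x = 2856; first ends at x = 1486; clear span = 2856 − 1486 = 1370 mm.

A is a table. B is a beam. A beam spans the tops of two tables. The clear span between the two tables is 1370 mm.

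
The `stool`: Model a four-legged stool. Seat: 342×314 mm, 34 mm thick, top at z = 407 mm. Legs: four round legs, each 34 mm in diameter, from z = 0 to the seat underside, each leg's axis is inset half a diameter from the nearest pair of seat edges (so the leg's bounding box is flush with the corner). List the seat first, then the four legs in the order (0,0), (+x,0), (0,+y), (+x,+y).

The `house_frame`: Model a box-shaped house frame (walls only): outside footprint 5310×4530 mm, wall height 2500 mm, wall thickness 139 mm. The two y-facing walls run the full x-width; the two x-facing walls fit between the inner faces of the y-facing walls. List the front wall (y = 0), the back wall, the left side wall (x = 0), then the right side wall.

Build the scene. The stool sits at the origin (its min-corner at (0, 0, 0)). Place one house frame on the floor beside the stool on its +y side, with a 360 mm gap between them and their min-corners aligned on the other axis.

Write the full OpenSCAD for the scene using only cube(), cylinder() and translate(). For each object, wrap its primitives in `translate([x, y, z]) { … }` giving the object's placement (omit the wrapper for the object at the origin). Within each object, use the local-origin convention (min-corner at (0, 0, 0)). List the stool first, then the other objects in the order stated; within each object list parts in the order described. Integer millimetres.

translate([0, 0, 373]) cube([342, 314, 34]);
translate([17, 17, 0]) cylinder(h = 373, r = 17);
translate([325, 17, 0]) cylinder(h = 373, r = 17);
translate([17, 297, 0]) cylinder(h = 373, r = 17);
translate([325, 297, 0]) cylinder(h = 373, r = 17);
translate([0, 674, 0]) {
  cube([5310, 139, 2500]);
  translate([0, 4391, 0]) cube([5310, 139, 2500]);
  translate([0, 139, 0]) cube([139, 4252, 2500]);
  translate([5171, 139, 0]) cube([139, 4252, 2500]);
}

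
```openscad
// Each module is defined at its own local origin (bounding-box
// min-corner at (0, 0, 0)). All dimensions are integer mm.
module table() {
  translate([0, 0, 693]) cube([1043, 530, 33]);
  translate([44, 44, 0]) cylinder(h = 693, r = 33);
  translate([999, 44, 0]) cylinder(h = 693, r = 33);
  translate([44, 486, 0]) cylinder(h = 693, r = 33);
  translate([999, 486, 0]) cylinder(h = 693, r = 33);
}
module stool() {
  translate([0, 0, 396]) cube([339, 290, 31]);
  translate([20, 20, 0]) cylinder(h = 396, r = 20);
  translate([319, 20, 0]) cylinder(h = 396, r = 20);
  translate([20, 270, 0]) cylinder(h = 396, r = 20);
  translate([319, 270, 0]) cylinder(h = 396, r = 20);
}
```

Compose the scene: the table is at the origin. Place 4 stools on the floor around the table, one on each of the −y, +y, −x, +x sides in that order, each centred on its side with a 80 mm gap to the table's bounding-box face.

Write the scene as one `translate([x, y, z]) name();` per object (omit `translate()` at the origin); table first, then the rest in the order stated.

table();
translate([352, -370, 0]) stool();
translate([352, 610, 0]) stool();
translate([-419, 120, 0]) stool();
translate([1123, 120, 0]) stool();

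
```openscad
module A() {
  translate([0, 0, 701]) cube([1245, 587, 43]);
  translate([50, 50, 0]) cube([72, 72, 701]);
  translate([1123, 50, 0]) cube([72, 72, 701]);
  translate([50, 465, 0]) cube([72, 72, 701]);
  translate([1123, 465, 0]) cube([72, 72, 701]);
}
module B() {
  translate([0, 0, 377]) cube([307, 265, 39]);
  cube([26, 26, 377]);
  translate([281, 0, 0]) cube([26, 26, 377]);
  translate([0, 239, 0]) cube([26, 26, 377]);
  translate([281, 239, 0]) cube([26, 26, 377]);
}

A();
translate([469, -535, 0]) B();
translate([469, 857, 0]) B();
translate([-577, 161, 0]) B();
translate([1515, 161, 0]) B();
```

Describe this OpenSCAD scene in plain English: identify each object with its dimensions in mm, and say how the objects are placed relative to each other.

A is a rectangular dining table. The top is 1245×587×43 mm with its upper surface at z = 744 mm. It stands on four 72×72 mm square legs, each inset 50 mm from the nearest pair of top edges, running from the floor to the underside of the top.

B is a four-legged stool. The seat is 307×265 mm, 39 mm thick, top at z = 416 mm. It stands on four square legs, each 26×26 mm in cross-section, from z = 0 to the seat underside, each flush with a corner of the seat.

Four stools sit around the table at the −y, +y, −x, +x sides.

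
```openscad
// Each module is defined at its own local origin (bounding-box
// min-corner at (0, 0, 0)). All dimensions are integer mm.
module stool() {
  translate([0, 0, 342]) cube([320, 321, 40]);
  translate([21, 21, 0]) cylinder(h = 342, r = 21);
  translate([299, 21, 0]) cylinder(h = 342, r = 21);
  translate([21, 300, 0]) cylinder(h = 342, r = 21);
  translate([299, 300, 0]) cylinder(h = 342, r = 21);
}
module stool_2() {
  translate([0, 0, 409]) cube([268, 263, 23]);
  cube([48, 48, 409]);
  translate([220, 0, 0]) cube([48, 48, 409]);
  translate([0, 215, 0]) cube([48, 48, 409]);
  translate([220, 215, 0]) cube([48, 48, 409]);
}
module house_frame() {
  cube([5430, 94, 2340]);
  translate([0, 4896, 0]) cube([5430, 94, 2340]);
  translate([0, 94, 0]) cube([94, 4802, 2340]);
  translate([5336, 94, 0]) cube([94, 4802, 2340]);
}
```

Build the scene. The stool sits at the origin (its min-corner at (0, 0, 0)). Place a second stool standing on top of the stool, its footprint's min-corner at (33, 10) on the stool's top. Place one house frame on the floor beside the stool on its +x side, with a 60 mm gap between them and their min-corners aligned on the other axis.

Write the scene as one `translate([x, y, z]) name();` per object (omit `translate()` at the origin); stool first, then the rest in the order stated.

stool();
translate([33, 10, 382]) stool_2();
translate([380, 0, 0]) house_frame();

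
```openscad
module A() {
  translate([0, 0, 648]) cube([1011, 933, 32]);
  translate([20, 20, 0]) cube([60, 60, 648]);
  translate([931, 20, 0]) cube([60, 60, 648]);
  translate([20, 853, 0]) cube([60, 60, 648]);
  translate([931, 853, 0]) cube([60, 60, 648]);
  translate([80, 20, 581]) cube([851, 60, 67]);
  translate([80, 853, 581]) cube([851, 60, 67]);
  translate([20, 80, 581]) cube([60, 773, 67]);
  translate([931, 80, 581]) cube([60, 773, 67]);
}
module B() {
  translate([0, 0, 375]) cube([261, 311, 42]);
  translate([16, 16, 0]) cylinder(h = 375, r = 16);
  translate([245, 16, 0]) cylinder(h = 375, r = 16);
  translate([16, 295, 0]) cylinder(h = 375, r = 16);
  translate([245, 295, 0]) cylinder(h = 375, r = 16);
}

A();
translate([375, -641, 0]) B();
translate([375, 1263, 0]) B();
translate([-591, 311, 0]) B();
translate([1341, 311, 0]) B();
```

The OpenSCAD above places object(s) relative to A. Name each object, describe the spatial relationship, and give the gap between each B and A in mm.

Each stool's nearest face is 330 mm from the table's bounding box.

A is a table. B is a stool. Four stools sit around the table at the −y, +y, −x, +x sides. The gap between each stool and the table is 330 mm.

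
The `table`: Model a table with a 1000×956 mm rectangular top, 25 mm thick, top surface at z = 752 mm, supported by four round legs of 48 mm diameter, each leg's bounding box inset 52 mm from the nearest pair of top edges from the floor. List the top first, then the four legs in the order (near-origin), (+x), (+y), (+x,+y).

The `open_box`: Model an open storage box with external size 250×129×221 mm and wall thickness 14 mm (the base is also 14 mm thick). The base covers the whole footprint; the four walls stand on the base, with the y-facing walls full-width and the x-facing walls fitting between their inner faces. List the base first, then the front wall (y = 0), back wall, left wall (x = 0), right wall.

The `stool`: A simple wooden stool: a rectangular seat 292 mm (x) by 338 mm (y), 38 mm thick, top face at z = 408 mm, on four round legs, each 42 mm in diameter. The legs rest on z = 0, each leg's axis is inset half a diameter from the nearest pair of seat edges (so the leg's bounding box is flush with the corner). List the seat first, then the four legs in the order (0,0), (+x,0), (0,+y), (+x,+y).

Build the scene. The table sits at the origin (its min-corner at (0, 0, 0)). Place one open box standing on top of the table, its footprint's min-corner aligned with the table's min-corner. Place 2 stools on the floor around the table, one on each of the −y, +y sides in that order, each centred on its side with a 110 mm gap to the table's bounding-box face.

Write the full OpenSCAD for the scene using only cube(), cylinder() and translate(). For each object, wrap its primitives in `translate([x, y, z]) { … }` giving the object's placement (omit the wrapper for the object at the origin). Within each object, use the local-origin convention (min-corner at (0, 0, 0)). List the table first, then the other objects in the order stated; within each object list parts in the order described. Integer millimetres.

translate([0, 0, 727]) cube([1000, 956, 25]);
translate([76, 76, 0]) cylinder(h = 727, r = 24);
translate([924, 76, 0]) cylinder(h = 727, r = 24);
translate([76, 880, 0]) cylinder(h = 727, r = 24);
translate([924, 880, 0]) cylinder(h = 727, r = 24);
translate([0, 0, 752]) {
  cube([250, 129, 14]);
  translate([0, 0, 14]) cube([250, 14, 207]);
  translate([0, 115, 14]) cube([250, 14, 207]);
  translate([0, 14, 14]) cube([14, 101, 207]);
  translate([236, 14, 14]) cube([14, 101, 207]);
}
translate([354, -448, 0]) {
  translate([0, 0, 370]) cube([292, 338, 38]);
  translate([21, 21, 0]) cylinder(h = 370, r = 21);
  translate([271, 21, 0]) cylinder(h = 370, r = 21);
  translate([21, 317, 0]) cylinder(h = 370, r = 21);
  translate([271, 317, 0]) cylinder(h = 370, r = 21);
}
translate([354, 1066, 0]) {
  translate([0, 0, 370]) cube([292, 338, 38]);
  translate([21, 21, 0]) cylinder(h = 370, r = 21);
  translate([271, 21, 0]) cylinder(h = 370, r = 21);
  translate([21, 317, 0]) cylinder(h = 370, r = 21);
  translate([271, 317, 0]) cylinder(h = 370, r = 21);
}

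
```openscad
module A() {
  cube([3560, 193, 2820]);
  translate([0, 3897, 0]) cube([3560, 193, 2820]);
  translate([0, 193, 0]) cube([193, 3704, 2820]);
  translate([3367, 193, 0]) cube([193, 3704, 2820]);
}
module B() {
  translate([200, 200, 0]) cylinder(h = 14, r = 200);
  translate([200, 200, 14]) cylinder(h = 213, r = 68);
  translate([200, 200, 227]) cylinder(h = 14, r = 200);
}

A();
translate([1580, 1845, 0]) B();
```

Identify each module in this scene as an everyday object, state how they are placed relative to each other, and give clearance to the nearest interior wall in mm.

Clearances: x = 1387, y = 1652; minimum 1387 mm.

A is a house frame. B is a spool. The spool sits inside the house frame, centred. The clearance to the nearest interior wall is 1387 mm.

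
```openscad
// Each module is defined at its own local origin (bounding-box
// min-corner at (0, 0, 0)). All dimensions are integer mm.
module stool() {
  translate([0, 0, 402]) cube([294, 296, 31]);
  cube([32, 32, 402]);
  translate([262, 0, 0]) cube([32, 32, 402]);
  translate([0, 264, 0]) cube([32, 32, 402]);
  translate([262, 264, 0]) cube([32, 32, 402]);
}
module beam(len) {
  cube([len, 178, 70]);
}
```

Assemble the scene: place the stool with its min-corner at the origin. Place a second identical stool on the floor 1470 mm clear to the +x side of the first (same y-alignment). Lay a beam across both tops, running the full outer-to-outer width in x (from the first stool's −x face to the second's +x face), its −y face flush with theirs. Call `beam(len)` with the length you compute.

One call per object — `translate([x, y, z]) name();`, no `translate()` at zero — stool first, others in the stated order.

stool();
translate([1764, 0, 0]) stool();
translate([0, 0, 433]) beam(2058);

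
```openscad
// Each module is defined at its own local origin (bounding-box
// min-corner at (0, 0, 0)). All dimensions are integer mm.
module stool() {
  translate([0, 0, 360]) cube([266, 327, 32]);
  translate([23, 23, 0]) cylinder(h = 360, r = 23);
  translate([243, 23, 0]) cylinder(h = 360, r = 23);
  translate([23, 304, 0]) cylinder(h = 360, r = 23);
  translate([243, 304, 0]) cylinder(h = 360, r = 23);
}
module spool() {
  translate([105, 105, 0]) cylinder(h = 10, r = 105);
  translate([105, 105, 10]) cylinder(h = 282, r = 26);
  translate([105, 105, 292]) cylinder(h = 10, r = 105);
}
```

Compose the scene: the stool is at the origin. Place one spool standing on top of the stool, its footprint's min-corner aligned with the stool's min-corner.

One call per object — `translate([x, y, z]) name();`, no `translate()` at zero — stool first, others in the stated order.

stool();
translate([0, 0, 392]) spool();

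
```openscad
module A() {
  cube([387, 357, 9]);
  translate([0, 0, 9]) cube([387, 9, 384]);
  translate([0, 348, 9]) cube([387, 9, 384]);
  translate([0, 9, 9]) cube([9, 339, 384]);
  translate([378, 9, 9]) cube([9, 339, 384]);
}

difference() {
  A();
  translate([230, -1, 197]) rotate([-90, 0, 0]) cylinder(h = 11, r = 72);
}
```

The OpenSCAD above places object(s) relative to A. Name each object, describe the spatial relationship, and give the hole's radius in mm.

The subtracted cylinder has r = 72 mm.

A is an open box. The open box has a circular hole through its front wall. The hole's radius is 72 mm.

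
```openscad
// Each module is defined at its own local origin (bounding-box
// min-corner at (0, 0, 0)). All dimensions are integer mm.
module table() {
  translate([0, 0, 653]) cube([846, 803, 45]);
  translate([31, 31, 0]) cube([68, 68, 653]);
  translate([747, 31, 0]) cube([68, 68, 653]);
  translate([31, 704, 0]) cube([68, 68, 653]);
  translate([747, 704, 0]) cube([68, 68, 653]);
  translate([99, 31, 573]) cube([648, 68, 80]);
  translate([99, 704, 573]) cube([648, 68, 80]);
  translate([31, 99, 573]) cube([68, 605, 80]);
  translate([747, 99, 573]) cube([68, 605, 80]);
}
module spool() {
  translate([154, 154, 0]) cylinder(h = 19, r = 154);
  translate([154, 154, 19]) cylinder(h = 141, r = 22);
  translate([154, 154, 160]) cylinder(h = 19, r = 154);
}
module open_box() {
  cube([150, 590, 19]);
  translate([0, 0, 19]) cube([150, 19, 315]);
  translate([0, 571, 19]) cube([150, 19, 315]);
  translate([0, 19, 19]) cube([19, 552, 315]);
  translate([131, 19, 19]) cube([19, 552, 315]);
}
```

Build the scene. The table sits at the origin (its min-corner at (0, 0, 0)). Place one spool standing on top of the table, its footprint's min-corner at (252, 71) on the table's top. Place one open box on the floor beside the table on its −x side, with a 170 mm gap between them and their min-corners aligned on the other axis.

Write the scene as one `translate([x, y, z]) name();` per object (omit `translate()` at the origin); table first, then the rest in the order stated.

table();
translate([252, 71, 698]) spool();
translate([-320, 0, 0]) open_box();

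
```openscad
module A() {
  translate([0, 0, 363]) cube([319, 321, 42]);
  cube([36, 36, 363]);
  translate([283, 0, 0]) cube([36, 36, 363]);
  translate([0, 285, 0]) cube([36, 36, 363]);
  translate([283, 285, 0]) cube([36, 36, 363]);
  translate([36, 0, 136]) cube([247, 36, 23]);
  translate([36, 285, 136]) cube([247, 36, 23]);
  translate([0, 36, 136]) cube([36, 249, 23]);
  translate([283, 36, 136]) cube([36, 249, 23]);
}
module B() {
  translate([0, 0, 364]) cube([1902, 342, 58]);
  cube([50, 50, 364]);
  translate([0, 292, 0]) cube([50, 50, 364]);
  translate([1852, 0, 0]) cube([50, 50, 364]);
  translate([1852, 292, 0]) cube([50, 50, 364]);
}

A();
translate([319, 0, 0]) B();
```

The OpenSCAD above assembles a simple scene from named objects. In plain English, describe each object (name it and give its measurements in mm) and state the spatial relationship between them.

A is a four-legged stool. The seat is a 319×321×42 mm slab whose top surface is at z = 405 mm; four square legs, each 36×36 mm in cross-section, run from the floor (z = 0) to the underside of the seat, each flush with a corner of the seat. Four stretchers, 36 mm wide and 23 mm tall, connect adjacent legs with their undersides at z = 136 mm, each running between the inner faces of the legs it joins and aligned with the legs' outer faces on the other axis.

B is a long wooden bench with a 1902 mm (x) × 342 mm (y) seat, 58 mm thick, its top surface 422 mm above the floor. Four 50 mm square legs at the seat corners, flush with the edges, run from z = 0 to the seat underside.

The bench is against the stool's +x side, with their −y faces flush.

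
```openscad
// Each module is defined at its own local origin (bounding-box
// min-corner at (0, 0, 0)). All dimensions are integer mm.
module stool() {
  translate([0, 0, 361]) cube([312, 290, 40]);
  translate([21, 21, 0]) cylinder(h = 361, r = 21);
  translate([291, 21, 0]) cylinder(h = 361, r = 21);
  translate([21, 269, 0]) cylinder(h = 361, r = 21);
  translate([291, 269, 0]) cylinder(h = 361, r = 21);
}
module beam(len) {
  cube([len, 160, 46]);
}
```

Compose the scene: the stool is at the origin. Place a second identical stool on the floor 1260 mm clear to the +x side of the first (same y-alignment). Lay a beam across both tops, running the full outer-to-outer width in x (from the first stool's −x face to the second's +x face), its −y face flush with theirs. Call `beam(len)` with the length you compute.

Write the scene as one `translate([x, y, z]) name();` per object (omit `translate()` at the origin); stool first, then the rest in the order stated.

stool();
translate([1572, 0, 0]) stool();
translate([0, 0, 401]) beam(1884);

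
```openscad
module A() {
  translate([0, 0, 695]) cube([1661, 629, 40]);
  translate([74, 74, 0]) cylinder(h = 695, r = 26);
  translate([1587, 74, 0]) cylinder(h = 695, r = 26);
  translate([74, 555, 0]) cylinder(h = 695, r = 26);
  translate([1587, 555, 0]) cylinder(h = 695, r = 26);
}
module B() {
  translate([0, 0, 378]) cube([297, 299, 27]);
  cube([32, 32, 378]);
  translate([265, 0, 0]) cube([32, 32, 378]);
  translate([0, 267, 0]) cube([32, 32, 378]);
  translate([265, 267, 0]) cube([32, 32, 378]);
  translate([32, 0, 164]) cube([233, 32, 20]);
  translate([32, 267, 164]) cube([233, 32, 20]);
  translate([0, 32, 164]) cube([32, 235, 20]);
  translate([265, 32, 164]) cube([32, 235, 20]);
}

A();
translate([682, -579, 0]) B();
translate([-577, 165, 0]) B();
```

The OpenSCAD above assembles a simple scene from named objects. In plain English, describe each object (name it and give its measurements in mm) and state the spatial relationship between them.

A is a rectangular dining table. The top is 1661×629×40 mm with its upper surface at z = 735 mm. It stands on four round legs of 52 mm diameter, each leg's bounding box inset 48 mm from the nearest pair of top edges, running from the floor to the underside of the top.

B is a four-legged stool. The seat is a 297×299×27 mm slab whose top surface is at z = 405 mm; four square legs, each 32×32 mm in cross-section, run from the floor (z = 0) to the underside of the seat, each flush with a corner of the seat. Four stretchers, 32 mm wide and 20 mm tall, connect adjacent legs with their undersides at z = 164 mm, each running between the inner faces of the legs it joins and aligned with the legs' outer faces on the other axis.

Two stools sit around the table at the −y, −x sides.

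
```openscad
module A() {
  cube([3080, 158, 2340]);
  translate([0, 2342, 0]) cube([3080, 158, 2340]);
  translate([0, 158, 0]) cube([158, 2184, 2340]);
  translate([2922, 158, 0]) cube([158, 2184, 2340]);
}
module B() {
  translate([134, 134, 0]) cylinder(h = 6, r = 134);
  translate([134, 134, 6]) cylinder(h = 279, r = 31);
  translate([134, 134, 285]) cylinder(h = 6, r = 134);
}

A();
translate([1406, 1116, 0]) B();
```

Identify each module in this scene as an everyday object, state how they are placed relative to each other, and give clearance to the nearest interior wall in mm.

Clearances: x = 1248, y = 958; minimum 958 mm.

A is a house frame. B is a spool. The spool sits inside the house frame, centred. The clearance to the nearest interior wall is 958 mm.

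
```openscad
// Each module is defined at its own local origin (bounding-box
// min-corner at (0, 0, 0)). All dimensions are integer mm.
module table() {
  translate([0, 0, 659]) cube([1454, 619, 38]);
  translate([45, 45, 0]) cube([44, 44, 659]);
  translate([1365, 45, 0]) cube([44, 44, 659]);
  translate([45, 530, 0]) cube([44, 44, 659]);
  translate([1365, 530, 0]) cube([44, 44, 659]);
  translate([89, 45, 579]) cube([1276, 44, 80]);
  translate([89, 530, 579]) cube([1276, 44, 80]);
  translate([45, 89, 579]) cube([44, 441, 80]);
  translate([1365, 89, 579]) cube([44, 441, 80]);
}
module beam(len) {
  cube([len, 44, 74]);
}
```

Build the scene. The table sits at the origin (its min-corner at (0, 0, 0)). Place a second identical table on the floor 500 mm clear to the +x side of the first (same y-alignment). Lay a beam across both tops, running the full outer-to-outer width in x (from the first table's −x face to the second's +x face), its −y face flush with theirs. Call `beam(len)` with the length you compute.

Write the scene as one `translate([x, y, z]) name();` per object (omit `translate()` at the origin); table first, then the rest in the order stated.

table();
translate([1954, 0, 0]) table();
translate([0, 0, 697]) beam(3408);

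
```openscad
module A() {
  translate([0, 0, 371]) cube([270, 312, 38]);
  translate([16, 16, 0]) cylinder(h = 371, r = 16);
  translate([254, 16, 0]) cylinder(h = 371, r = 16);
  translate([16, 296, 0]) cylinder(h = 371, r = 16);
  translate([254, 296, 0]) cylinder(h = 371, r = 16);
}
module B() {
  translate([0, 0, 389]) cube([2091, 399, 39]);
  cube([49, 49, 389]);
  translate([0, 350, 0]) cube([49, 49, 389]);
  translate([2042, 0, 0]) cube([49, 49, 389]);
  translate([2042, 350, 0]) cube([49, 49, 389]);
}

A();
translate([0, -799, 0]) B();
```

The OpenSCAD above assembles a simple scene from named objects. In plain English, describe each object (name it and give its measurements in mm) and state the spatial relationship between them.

A is a four-legged stool. The seat is a 270×312×38 mm slab whose top surface is at z = 409 mm; four round legs, each 32 mm in diameter, run from the floor (z = 0) to the underside of the seat, each leg's axis is inset half a diameter from the nearest pair of seat edges (so the leg's bounding box is flush with the corner).

B is a bench: a 2091×399 mm seat slab, 39 mm thick, top at z = 428 mm, on four 49×49 mm square legs flush with the seat corners and standing on z = 0.

The bench is on the floor beside the stool on its −y side.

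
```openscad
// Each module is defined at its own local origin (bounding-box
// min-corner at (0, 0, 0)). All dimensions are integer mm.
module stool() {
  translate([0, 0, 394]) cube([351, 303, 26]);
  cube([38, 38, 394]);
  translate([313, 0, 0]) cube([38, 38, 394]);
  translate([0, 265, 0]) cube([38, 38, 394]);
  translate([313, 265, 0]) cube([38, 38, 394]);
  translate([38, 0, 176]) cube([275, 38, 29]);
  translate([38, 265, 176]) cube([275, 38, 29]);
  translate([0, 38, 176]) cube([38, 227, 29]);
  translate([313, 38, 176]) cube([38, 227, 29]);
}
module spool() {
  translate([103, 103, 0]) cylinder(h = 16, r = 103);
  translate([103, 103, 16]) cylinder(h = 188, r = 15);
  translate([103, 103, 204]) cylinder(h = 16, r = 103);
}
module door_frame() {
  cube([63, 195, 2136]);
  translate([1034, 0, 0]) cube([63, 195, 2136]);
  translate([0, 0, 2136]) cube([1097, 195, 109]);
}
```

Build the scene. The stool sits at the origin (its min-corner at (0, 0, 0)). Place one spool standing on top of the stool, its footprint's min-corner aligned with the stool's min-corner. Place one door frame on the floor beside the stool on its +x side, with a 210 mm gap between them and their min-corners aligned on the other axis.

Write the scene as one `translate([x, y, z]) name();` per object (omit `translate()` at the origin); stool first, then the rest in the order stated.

stool();
translate([0, 0, 420]) spool();
translate([561, 0, 0]) door_frame();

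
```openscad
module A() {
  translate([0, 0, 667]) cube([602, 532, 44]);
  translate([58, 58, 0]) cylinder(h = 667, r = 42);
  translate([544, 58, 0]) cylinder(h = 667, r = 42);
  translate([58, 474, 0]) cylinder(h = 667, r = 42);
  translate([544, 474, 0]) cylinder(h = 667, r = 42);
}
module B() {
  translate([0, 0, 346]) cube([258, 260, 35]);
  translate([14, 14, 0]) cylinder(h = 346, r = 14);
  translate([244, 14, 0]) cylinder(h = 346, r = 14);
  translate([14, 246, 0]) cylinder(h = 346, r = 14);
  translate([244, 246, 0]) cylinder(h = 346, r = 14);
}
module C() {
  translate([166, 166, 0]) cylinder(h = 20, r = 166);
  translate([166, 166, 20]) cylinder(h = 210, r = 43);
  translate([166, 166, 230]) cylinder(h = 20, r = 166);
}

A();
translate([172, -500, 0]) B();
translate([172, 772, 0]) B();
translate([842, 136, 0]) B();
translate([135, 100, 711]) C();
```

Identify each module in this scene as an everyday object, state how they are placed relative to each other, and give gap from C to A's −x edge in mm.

A is a table. B is a stool. C is a spool. Three stools sit around the table at the −y, +y, +x sides. The spool is on top of the table, centred. The gap from the spool to the table's −x edge is 135 mm.

The spool's min-x is at 135; the table's min-x is 0; gap = 135 mm.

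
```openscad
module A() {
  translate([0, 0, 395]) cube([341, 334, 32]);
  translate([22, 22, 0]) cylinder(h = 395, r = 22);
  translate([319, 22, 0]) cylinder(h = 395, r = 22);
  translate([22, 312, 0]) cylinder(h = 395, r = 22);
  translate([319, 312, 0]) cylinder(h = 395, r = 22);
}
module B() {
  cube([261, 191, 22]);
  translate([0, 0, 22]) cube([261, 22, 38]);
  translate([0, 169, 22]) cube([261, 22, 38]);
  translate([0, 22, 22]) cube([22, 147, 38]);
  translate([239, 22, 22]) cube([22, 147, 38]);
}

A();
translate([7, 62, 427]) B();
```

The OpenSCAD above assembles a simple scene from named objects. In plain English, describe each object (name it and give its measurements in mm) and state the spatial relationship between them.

A is a simple wooden stool: a rectangular seat 341 mm (x) by 334 mm (y), 32 mm thick, top face at z = 427 mm, on four round legs, each 44 mm in diameter. The legs rest on z = 0, each leg's axis is inset half a diameter from the nearest pair of seat edges (so the leg's bounding box is flush with the corner).

B is an open-topped rectangular box: outside dimensions 261×191×60 mm, with a uniform wall and base thickness of 22 mm. The base is a full 261×191 slab on the floor; four walls sit on top of the base. The front and back walls (the −y and +y sides) span the full width; the two side walls fit between them.

The open box is on top of the stool.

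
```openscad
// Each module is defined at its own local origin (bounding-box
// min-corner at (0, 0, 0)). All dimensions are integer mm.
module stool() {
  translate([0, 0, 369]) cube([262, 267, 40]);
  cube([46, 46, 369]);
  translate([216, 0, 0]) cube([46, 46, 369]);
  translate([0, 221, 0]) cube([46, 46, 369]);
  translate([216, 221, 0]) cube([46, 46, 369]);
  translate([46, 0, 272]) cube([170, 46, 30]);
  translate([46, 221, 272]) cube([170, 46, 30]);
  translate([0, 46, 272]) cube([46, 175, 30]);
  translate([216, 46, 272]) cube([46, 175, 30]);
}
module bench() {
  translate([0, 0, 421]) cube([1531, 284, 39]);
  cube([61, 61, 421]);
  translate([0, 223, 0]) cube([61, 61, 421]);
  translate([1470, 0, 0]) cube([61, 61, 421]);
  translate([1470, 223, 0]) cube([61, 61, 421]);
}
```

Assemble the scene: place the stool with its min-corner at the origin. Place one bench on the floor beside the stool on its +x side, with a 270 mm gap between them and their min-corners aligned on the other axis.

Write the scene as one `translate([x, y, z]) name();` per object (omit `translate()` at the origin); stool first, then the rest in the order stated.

stool();
translate([532, 0, 0]) bench();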